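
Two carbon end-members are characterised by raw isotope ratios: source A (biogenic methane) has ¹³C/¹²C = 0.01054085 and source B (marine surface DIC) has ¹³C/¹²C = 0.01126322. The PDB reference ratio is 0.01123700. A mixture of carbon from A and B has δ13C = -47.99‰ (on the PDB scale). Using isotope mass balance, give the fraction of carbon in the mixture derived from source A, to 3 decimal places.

0.783

δ_A = (0.01054085/0.01123700 − 1)×1000 = (0.938048 − 1)×1000 = -61.952‰
δ_B = (0.01126322/0.01123700 − 1)×1000 = (1.002333 − 1)×1000 = 2.333‰
f_A = (δ_mix − δ_B)/(δ_A − δ_B) = (-47.99 − (2.333))/(-61.952 − (2.333))
f_A = -50.323 / -64.285 = 0.7828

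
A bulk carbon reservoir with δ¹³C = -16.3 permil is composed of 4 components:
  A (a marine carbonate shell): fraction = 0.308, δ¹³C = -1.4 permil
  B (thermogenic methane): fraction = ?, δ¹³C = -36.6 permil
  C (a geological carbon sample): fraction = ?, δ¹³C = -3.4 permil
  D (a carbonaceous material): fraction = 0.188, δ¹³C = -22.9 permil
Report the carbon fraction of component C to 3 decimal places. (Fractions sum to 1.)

0.207

Let f_C and f_B be the unknown fractions; fractions sum to 1 so f_C + f_B = 0.504.
Mass balance: Σ fᵢ·δᵢ = δ_bulk ⇒ f_C·(-3.4) + f_B·(-36.6) = -16.3 − (-4.736) = -11.564
Substitute f_B = 0.504 − f_C:
f_C·(-3.4 − -36.6) = -11.564 − 0.504×(-36.6) = 6.883
f_C = 6.883 / 33.2 = 0.2073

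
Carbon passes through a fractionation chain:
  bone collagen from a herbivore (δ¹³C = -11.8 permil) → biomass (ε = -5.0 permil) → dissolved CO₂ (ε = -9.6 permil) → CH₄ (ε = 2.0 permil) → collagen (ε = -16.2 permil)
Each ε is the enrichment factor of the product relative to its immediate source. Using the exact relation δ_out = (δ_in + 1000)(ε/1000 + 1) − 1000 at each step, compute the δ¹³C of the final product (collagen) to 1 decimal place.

step 1: δ = (-11.80 + 1000)·(-5.0/1000 + 1) − 1000 = -16.74 permil
step 2: δ = (-16.74 + 1000)·(-9.6/1000 + 1) − 1000 = -26.18 permil
step 3: δ = (-26.18 + 1000)·(2.0/1000 + 1) − 1000 = -24.23 permil
step 4: δ = (-24.23 + 1000)·(-16.2/1000 + 1) − 1000 = -40.04 permil

-40.0 permil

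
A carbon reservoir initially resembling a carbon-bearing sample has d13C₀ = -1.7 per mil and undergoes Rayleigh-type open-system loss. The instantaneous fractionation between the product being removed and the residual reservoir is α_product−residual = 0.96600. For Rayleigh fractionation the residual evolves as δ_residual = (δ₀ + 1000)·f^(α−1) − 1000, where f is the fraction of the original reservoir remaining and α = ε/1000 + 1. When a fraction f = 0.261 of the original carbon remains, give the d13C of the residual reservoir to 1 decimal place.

Rayleigh residual: δ_res = (δ₀ + 1000)·f^(α−1) − 1000
α − 1 = -0.03400
f^(α−1) = 0.261^(-0.03400) = 1.046729
δ_res = (-1.7 + 1000) × 1.046729 − 1000 = 1044.949 − 1000 = 44.95 per mil

44.9 per mil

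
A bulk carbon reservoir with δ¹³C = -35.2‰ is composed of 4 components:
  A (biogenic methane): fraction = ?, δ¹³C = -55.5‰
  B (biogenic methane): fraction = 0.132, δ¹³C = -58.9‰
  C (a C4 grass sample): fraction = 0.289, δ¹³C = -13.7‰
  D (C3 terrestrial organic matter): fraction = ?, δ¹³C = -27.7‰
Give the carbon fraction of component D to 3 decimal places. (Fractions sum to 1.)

0.312

Let f_D and f_A be the unknown fractions; fractions sum to 1 so f_D + f_A = 0.579.
Mass balance: Σ fᵢ·δᵢ = δ_bulk ⇒ f_D·(-27.7) + f_A·(-55.5) = -35.2 − (-11.734) = -23.466
Substitute f_A = 0.579 − f_D:
f_D·(-27.7 − -55.5) = -23.466 − 0.579×(-55.5) = 8.669
f_D = 8.669 / 27.8 = 0.3118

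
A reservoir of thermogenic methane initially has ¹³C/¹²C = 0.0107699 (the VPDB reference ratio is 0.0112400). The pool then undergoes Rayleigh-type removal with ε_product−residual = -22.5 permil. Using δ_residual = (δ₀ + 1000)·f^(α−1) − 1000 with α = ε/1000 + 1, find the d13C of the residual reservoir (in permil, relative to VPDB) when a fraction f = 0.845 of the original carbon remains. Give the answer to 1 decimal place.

-38.2 permil

δ₀ = (0.0107699/0.0112400 − 1)×1000 = (0.958176 − 1)×1000 = -41.824 permil
α − 1 = ε/1000 = -0.0225
f^(α−1) = 0.845^(-0.0225) = 1.003797
δ_res = (-41.824 + 1000) × 1.003797 − 1000 = 961.814 − 1000 = -38.19 permil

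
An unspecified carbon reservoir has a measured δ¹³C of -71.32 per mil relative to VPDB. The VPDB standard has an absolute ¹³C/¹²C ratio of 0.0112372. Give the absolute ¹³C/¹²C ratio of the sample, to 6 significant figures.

R_sample = R_standard × (δ¹³C/1000 + 1)
R_sample = 0.0112372 × (-71.32/1000 + 1) = 0.0112372 × 0.928680
R_sample = 0.0104358

0.0104358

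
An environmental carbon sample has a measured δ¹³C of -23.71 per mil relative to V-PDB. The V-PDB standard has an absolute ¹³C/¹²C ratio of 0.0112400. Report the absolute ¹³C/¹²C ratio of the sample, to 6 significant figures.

R_sample = R_standard × (δ¹³C/1000 + 1)
R_sample = 0.0112400 × (-23.71/1000 + 1) = 0.0112400 × 0.976290
R_sample = 0.0109735

0.0109735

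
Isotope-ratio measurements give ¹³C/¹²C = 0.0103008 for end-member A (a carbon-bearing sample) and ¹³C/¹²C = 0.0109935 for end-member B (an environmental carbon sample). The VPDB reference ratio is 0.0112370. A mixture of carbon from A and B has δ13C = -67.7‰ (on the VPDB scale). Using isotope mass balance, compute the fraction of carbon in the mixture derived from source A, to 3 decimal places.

δ_A = (0.0103008/0.0112370 − 1)×1000 = (0.916686 − 1)×1000 = -83.314‰
δ_B = (0.0109935/0.0112370 − 1)×1000 = (0.978331 − 1)×1000 = -21.669‰
f_A = (δ_mix − δ_B)/(δ_A − δ_B) = (-67.7 − (-21.669))/(-83.314 − (-21.669))
f_A = -46.031 / -61.645 = 0.7467

0.747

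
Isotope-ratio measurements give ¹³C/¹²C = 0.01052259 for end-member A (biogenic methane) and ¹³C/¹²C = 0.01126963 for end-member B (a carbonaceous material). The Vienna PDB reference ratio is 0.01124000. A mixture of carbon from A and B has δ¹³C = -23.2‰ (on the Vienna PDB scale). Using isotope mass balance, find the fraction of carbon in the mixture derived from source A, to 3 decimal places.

0.389

δ_A = (0.01052259/0.01124000 − 1)×1000 = (0.936173 − 1)×1000 = -63.827‰
δ_B = (0.01126963/0.01124000 − 1)×1000 = (1.002636 − 1)×1000 = 2.636‰
f_A = (δ_mix − δ_B)/(δ_A − δ_B) = (-23.2 − (2.636))/(-63.827 − (2.636))
f_A = -25.836 / -66.463 = 0.3887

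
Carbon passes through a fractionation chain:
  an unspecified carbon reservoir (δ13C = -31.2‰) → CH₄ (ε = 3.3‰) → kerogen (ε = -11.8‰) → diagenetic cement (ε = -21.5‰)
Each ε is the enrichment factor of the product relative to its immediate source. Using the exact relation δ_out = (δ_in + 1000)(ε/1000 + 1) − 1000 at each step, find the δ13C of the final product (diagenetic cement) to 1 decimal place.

-60.1‰

step 1: δ = (-31.20 + 1000)·(3.3/1000 + 1) − 1000 = -28.00‰
step 2: δ = (-28.00 + 1000)·(-11.8/1000 + 1) − 1000 = -39.47‰
step 3: δ = (-39.47 + 1000)·(-21.5/1000 + 1) − 1000 = -60.12‰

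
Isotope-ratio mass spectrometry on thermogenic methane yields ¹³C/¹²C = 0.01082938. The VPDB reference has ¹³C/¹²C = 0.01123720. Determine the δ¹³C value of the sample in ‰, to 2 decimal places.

δ¹³C = (R_sample / R_standard − 1) × 1000
R_sample / R_standard = 0.01082938 / 0.01123720 = 0.963708
δ¹³C = (0.963708 − 1) × 1000 = -36.292‰

-36.29‰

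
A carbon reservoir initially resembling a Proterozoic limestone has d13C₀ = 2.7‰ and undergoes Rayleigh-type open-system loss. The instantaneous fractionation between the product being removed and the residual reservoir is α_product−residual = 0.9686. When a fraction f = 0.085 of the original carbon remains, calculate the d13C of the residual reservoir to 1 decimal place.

Rayleigh residual: δ_res = (δ₀ + 1000)·f^(α−1) − 1000
α − 1 = -0.03140
f^(α−1) = 0.085^(-0.03140) = 1.080479
δ_res = (2.7 + 1000) × 1.080479 − 1000 = 1083.396 − 1000 = 83.40‰

83.4‰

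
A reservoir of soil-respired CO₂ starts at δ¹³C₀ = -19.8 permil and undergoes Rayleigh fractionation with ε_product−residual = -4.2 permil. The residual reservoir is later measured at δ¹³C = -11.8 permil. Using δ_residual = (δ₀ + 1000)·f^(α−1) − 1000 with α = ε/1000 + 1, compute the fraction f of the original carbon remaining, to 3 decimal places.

α − 1 = ε/1000 = -0.0042
(δ_res + 1000)/(δ₀ + 1000) = (-11.8 + 1000)/(-19.8 + 1000) = 988.2/980.2 = 1.008162
f = 1.008162^(1/-0.0042) = exp(ln(1.008162)/-0.0042) = exp(0.00813/-0.0042)
f = exp(-1.9354) = 0.1444

0.144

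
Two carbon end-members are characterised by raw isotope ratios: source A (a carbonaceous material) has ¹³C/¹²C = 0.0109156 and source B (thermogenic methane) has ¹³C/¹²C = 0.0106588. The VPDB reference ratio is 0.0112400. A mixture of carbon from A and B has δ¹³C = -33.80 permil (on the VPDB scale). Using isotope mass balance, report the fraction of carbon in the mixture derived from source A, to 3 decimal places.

0.784

δ_A = (0.0109156/0.0112400 − 1)×1000 = (0.971139 − 1)×1000 = -28.861 permil
δ_B = (0.0106588/0.0112400 − 1)×1000 = (0.948292 − 1)×1000 = -51.708 permil
f_A = (δ_mix − δ_B)/(δ_A − δ_B) = (-33.80 − (-51.708))/(-28.861 − (-51.708))
f_A = 17.908 / 22.847 = 0.7838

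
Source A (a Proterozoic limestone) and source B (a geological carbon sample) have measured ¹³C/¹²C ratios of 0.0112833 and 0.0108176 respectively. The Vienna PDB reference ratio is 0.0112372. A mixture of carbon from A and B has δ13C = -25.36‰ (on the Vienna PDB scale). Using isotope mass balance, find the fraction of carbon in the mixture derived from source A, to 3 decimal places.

0.289

δ_A = (0.0112833/0.0112372 − 1)×1000 = (1.004102 − 1)×1000 = 4.102‰
δ_B = (0.0108176/0.0112372 − 1)×1000 = (0.962660 − 1)×1000 = -37.340‰
f_A = (δ_mix − δ_B)/(δ_A − δ_B) = (-25.36 − (-37.340))/(4.102 − (-37.340))
f_A = 11.980 / 41.443 = 0.2891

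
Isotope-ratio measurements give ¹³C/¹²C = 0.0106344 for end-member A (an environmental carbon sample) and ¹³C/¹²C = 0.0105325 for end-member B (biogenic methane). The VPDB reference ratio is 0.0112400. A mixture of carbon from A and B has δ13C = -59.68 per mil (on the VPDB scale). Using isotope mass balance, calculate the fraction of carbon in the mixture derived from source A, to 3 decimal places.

δ_A = (0.0106344/0.0112400 − 1)×1000 = (0.946121 − 1)×1000 = -53.879 per mil
δ_B = (0.0105325/0.0112400 − 1)×1000 = (0.937055 − 1)×1000 = -62.945 per mil
f_A = (δ_mix − δ_B)/(δ_A − δ_B) = (-59.68 − (-62.945))/(-53.879 − (-62.945))
f_A = 3.265 / 9.066 = 0.3601

0.360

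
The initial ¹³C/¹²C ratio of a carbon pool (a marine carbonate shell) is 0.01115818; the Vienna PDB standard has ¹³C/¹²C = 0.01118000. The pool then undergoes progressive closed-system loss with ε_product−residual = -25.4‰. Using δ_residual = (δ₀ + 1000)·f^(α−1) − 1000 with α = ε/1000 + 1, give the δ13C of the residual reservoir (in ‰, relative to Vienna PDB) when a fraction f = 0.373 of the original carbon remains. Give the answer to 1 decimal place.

δ₀ = (0.01115818/0.01118000 − 1)×1000 = (0.998048 − 1)×1000 = -1.952‰
α − 1 = ε/1000 = -0.0254
f^(α−1) = 0.373^(-0.0254) = 1.025365
δ_res = (-1.952 + 1000) × 1.025365 − 1000 = 1023.364 − 1000 = 23.36‰

23.4‰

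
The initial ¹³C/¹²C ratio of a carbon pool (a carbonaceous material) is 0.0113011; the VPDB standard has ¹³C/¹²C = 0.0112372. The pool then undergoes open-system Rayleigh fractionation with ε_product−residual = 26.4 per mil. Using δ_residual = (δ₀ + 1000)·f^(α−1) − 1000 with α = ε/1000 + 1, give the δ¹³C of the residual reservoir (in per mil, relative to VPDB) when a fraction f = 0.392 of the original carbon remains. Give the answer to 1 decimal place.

-18.9 per mil

δ₀ = (0.0113011/0.0112372 − 1)×1000 = (1.005686 − 1)×1000 = 5.686 per mil
α − 1 = ε/1000 = 0.0264
f^(α−1) = 0.392^(0.0264) = 0.975580
δ_res = (5.686 + 1000) × 0.975580 − 1000 = 981.127 − 1000 = -18.87 per mil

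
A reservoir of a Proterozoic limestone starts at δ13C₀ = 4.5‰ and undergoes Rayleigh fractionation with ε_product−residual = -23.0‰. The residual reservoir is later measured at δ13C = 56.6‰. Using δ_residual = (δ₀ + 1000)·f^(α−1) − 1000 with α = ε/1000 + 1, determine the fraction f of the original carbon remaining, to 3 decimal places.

0.111

α − 1 = ε/1000 = -0.0230
(δ_res + 1000)/(δ₀ + 1000) = (56.6 + 1000)/(4.5 + 1000) = 1056.6/1004.5 = 1.051867
f = 1.051867^(1/-0.0230) = exp(ln(1.051867)/-0.0230) = exp(0.05057/-0.0230)
f = exp(-2.1985) = 0.1110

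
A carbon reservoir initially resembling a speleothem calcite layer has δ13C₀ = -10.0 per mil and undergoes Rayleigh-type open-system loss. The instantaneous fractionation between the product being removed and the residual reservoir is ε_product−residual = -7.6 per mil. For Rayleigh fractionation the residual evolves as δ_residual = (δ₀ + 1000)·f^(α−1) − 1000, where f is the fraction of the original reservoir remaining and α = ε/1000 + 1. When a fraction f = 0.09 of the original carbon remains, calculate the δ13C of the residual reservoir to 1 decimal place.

8.3 per mil

Rayleigh residual: δ_res = (δ₀ + 1000)·f^(α−1) − 1000
α = ε/1000 + 1 = 0.99240, so α − 1 = -0.00760
f^(α−1) = 0.09^(-0.00760) = 1.018469
δ_res = (-10.0 + 1000) × 1.018469 − 1000 = 1008.284 − 1000 = 8.28 per mil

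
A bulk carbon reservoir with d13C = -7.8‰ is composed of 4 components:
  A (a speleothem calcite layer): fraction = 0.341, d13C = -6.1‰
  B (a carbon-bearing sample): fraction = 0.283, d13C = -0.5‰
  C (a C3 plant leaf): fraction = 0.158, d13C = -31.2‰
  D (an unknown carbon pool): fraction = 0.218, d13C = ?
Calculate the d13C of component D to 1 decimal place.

Isotope mass balance: δ_bulk = Σ fᵢ·δᵢ.
-7.8 = 0.341×(-6.1) + 0.283×(-0.5) + 0.158×(-31.2) + 0.218×δ_D
0.218·δ_D = -7.8 − (-7.151) = -0.649
δ_D = -0.649 / 0.218 = -2.98‰

-3.0‰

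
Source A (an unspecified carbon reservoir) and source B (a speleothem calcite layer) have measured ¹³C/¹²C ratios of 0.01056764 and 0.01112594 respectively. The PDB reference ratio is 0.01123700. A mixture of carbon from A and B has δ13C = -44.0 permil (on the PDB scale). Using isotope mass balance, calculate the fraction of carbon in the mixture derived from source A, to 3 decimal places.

δ_A = (0.01056764/0.01123700 − 1)×1000 = (0.940432 − 1)×1000 = -59.568 permil
δ_B = (0.01112594/0.01123700 − 1)×1000 = (0.990117 − 1)×1000 = -9.883 permil
f_A = (δ_mix − δ_B)/(δ_A − δ_B) = (-44.0 − (-9.883))/(-59.568 − (-9.883))
f_A = -34.117 / -49.684 = 0.6867

0.687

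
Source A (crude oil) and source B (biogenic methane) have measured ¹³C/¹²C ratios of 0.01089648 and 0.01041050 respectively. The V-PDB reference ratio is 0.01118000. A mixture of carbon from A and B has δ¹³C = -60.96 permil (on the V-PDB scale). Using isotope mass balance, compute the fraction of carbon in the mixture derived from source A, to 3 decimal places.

0.181

δ_A = (0.01089648/0.01118000 − 1)×1000 = (0.974640 − 1)×1000 = -25.360 permil
δ_B = (0.01041050/0.01118000 − 1)×1000 = (0.931172 − 1)×1000 = -68.828 permil
f_A = (δ_mix − δ_B)/(δ_A − δ_B) = (-60.96 − (-68.828))/(-25.360 − (-68.828))
f_A = 7.868 / 43.469 = 0.1810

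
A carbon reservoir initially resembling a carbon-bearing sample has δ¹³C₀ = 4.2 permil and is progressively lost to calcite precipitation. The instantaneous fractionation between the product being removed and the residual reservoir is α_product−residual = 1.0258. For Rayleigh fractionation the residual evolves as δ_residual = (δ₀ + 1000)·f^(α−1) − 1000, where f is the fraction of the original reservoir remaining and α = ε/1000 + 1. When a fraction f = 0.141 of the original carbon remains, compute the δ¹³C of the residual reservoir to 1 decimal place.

-45.3 permil

Rayleigh residual: δ_res = (δ₀ + 1000)·f^(α−1) − 1000
α − 1 = 0.02580
f^(α−1) = 0.141^(0.02580) = 0.950714
δ_res = (4.2 + 1000) × 0.950714 − 1000 = 954.707 − 1000 = -45.29 permil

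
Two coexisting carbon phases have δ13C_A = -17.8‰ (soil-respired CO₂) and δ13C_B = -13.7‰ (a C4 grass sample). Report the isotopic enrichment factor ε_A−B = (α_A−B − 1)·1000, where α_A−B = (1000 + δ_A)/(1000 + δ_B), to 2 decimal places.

-4.16‰

α_A−B = (1000 + -17.8) / (1000 + -13.7) = 982.2 / 986.3 = 0.995843
ε_A−B = (0.995843 − 1) × 1000 = -4.157‰
(The approximation ε ≈ δ_A − δ_B would give -4.1‰.)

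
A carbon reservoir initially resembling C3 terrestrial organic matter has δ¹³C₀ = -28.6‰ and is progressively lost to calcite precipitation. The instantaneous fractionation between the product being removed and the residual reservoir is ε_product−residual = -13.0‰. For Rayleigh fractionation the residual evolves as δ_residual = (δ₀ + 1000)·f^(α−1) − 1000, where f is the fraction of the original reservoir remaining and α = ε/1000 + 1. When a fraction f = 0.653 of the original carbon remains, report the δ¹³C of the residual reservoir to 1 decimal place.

-23.2‰

Rayleigh residual: δ_res = (δ₀ + 1000)·f^(α−1) − 1000
α = ε/1000 + 1 = 0.98700, so α − 1 = -0.01300
f^(α−1) = 0.653^(-0.01300) = 1.005556
δ_res = (-28.6 + 1000) × 1.005556 − 1000 = 976.797 − 1000 = -23.20‰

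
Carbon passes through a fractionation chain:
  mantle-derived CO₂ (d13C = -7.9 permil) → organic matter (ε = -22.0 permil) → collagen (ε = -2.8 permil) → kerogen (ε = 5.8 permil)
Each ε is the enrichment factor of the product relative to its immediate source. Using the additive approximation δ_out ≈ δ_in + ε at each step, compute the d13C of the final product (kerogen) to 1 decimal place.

step 1: δ ≈ -7.9 + (-22.0) = -29.9 permil
step 2: δ ≈ -29.9 + (-2.8) = -32.7 permil
step 3: δ ≈ -32.7 + (5.8) = -26.9 permil

-26.9 permil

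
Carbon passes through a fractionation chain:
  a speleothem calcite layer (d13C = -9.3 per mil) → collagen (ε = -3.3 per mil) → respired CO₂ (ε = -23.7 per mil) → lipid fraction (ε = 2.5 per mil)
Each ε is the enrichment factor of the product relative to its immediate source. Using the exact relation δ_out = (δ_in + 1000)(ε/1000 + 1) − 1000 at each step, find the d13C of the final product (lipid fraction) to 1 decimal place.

-33.6 per mil

step 1: δ = (-9.30 + 1000)·(-3.3/1000 + 1) − 1000 = -12.57 per mil
step 2: δ = (-12.57 + 1000)·(-23.7/1000 + 1) − 1000 = -35.97 per mil
step 3: δ = (-35.97 + 1000)·(2.5/1000 + 1) − 1000 = -33.56 per mil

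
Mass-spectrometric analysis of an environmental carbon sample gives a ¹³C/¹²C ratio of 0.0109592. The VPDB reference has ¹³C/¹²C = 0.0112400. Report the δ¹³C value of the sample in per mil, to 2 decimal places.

-24.98 per mil

δ¹³C = (R_sample / R_standard − 1) × 1000
R_sample / R_standard = 0.0109592 / 0.0112400 = 0.975018
δ¹³C = (0.975018 − 1) × 1000 = -24.982 per mil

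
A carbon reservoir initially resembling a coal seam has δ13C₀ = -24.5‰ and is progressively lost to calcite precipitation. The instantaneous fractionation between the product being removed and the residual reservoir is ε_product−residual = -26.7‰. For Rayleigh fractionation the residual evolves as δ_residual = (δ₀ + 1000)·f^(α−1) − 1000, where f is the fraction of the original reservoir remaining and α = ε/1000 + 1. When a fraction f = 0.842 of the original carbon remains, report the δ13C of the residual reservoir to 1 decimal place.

-20.0‰

Rayleigh residual: δ_res = (δ₀ + 1000)·f^(α−1) − 1000
α = ε/1000 + 1 = 0.97330, so α − 1 = -0.02670
f^(α−1) = 0.842^(-0.02670) = 1.004602
δ_res = (-24.5 + 1000) × 1.004602 − 1000 = 979.990 − 1000 = -20.01‰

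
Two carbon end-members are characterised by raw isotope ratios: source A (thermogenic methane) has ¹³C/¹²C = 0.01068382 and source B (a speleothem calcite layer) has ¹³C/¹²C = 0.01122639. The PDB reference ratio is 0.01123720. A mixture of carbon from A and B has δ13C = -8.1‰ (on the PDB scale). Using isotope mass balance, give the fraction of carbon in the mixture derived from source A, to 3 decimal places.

0.148

δ_A = (0.01068382/0.01123720 − 1)×1000 = (0.950755 − 1)×1000 = -49.245‰
δ_B = (0.01122639/0.01123720 − 1)×1000 = (0.999038 − 1)×1000 = -0.962‰
f_A = (δ_mix − δ_B)/(δ_A − δ_B) = (-8.1 − (-0.962))/(-49.245 − (-0.962))
f_A = -7.138 / -48.283 = 0.1478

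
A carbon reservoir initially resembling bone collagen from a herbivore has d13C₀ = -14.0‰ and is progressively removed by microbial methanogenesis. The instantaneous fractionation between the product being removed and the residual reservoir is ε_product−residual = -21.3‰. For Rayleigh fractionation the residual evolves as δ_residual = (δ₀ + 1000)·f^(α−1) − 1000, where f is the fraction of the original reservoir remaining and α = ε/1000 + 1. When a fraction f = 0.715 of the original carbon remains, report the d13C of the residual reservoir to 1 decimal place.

Rayleigh residual: δ_res = (δ₀ + 1000)·f^(α−1) − 1000
α = ε/1000 + 1 = 0.97870, so α − 1 = -0.02130
f^(α−1) = 0.715^(-0.02130) = 1.007171
δ_res = (-14.0 + 1000) × 1.007171 − 1000 = 993.071 − 1000 = -6.93‰

-6.9‰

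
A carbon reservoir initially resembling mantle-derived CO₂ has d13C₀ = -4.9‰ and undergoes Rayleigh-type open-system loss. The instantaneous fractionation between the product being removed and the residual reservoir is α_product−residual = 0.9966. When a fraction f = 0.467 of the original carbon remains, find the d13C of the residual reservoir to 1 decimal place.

Rayleigh residual: δ_res = (δ₀ + 1000)·f^(α−1) − 1000
α − 1 = -0.00340
f^(α−1) = 0.467^(-0.00340) = 1.002592
δ_res = (-4.9 + 1000) × 1.002592 − 1000 = 997.680 − 1000 = -2.32‰

-2.3‰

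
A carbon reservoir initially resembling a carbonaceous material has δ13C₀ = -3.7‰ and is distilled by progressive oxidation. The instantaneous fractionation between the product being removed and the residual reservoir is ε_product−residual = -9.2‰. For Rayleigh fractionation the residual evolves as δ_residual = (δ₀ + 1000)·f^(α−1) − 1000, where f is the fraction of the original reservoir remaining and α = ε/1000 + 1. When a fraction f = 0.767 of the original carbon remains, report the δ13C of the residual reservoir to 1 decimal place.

-1.3‰

Rayleigh residual: δ_res = (δ₀ + 1000)·f^(α−1) − 1000
α = ε/1000 + 1 = 0.99080, so α − 1 = -0.00920
f^(α−1) = 0.767^(-0.00920) = 1.002443
δ_res = (-3.7 + 1000) × 1.002443 − 1000 = 998.734 − 1000 = -1.27‰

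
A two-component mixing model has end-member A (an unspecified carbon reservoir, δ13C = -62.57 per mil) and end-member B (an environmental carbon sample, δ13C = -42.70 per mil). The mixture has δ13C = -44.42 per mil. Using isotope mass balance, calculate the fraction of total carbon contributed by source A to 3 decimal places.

δ_mix = f_A·δ_A + (1 − f_A)·δ_B  ⇒  f_A = (δ_mix − δ_B)/(δ_A − δ_B)
f_A = (-44.42 − (-42.70)) / (-62.57 − (-42.70))
f_A = -1.72 / -19.87 = 0.0866

0.087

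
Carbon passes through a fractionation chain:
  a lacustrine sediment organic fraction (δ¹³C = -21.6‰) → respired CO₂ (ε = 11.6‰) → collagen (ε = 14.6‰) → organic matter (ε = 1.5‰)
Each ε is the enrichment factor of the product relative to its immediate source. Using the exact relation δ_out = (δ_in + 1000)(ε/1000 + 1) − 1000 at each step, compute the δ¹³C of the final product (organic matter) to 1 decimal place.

5.7‰

step 1: δ = (-21.60 + 1000)·(11.6/1000 + 1) − 1000 = -10.25‰
step 2: δ = (-10.25 + 1000)·(14.6/1000 + 1) − 1000 = 4.20‰
step 3: δ = (4.20 + 1000)·(1.5/1000 + 1) − 1000 = 5.71‰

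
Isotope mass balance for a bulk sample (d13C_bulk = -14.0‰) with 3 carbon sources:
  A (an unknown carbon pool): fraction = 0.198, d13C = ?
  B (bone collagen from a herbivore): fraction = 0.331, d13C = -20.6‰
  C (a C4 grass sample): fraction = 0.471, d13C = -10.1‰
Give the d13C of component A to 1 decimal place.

-12.2‰

Isotope mass balance: δ_bulk = Σ fᵢ·δᵢ.
-14.0 = 0.198×δ_A + 0.331×(-20.6) + 0.471×(-10.1)
0.198·δ_A = -14.0 − (-11.576) = -2.424
δ_A = -2.424 / 0.198 = -12.24‰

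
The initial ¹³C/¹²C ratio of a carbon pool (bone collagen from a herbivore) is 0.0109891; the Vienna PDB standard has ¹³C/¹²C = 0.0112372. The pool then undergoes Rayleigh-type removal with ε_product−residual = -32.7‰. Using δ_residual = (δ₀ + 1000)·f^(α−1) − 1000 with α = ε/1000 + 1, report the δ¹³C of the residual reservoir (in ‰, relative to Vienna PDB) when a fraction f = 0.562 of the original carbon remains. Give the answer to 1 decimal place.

δ₀ = (0.0109891/0.0112372 − 1)×1000 = (0.977922 − 1)×1000 = -22.078‰
α − 1 = ε/1000 = -0.0327
f^(α−1) = 0.562^(-0.0327) = 1.019022
δ_res = (-22.078 + 1000) × 1.019022 − 1000 = 996.524 − 1000 = -3.48‰

-3.5‰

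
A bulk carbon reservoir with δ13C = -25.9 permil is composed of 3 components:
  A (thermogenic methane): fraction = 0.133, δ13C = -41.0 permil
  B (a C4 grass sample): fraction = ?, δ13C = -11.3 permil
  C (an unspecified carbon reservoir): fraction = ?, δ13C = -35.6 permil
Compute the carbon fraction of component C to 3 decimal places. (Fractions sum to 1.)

0.438

Let f_C and f_B be the unknown fractions; fractions sum to 1 so f_C + f_B = 0.867.
Mass balance: Σ fᵢ·δᵢ = δ_bulk ⇒ f_C·(-35.6) + f_B·(-11.3) = -25.9 − (-5.453) = -20.447
Substitute f_B = 0.867 − f_C:
f_C·(-35.6 − -11.3) = -20.447 − 0.867×(-11.3) = -10.650
f_C = -10.650 / -24.3 = 0.4383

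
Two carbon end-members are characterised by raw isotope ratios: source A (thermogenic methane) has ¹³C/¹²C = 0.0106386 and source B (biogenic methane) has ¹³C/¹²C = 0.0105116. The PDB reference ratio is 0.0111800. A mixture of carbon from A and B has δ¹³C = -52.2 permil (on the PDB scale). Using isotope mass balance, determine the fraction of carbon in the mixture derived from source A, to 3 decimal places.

0.668

δ_A = (0.0106386/0.0111800 − 1)×1000 = (0.951574 − 1)×1000 = -48.426 permil
δ_B = (0.0105116/0.0111800 − 1)×1000 = (0.940215 − 1)×1000 = -59.785 permil
f_A = (δ_mix − δ_B)/(δ_A − δ_B) = (-52.2 − (-59.785))/(-48.426 − (-59.785))
f_A = 7.585 / 11.360 = 0.6677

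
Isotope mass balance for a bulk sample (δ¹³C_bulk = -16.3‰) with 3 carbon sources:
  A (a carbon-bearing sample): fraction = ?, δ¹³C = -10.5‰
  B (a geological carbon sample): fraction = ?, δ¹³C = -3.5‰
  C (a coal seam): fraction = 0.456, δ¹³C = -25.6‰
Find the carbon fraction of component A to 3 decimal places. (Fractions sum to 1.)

Let f_A and f_B be the unknown fractions; fractions sum to 1 so f_A + f_B = 0.544.
Mass balance: Σ fᵢ·δᵢ = δ_bulk ⇒ f_A·(-10.5) + f_B·(-3.5) = -16.3 − (-11.674) = -4.626
Substitute f_B = 0.544 − f_A:
f_A·(-10.5 − -3.5) = -4.626 − 0.544×(-3.5) = -2.722
f_A = -2.722 / -7.0 = 0.3889

0.389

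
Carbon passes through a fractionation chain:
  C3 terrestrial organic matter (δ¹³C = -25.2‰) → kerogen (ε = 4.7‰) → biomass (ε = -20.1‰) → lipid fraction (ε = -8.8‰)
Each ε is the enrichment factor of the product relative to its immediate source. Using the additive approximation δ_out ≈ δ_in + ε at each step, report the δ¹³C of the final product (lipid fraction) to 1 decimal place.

step 1: δ ≈ -25.2 + (4.7) = -20.5‰
step 2: δ ≈ -20.5 + (-20.1) = -40.6‰
step 3: δ ≈ -40.6 + (-8.8) = -49.4‰

-49.4‰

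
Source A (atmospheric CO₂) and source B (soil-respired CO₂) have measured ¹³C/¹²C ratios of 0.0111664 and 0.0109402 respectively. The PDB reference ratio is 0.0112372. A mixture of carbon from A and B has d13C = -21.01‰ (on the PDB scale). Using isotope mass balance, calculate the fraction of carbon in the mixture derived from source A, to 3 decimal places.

0.269

δ_A = (0.0111664/0.0112372 − 1)×1000 = (0.993699 − 1)×1000 = -6.301‰
δ_B = (0.0109402/0.0112372 − 1)×1000 = (0.973570 − 1)×1000 = -26.430‰
f_A = (δ_mix − δ_B)/(δ_A − δ_B) = (-21.01 − (-26.430))/(-6.301 − (-26.430))
f_A = 5.420 / 20.130 = 0.2693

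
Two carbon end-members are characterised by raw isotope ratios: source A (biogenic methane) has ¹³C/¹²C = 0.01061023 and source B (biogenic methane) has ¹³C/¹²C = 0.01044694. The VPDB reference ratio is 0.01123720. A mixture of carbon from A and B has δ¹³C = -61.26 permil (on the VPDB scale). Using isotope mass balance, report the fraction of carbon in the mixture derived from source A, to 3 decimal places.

0.624

δ_A = (0.01061023/0.01123720 − 1)×1000 = (0.944206 − 1)×1000 = -55.794 permil
δ_B = (0.01044694/0.01123720 − 1)×1000 = (0.929675 − 1)×1000 = -70.325 permil
f_A = (δ_mix − δ_B)/(δ_A − δ_B) = (-61.26 − (-70.325))/(-55.794 − (-70.325))
f_A = 9.065 / 14.531 = 0.6239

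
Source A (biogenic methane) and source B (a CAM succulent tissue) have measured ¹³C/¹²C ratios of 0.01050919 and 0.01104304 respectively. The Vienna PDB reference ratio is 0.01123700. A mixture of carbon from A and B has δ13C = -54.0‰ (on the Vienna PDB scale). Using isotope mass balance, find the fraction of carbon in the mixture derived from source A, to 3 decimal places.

δ_A = (0.01050919/0.01123700 − 1)×1000 = (0.935231 − 1)×1000 = -64.769‰
δ_B = (0.01104304/0.01123700 − 1)×1000 = (0.982739 − 1)×1000 = -17.261‰
f_A = (δ_mix − δ_B)/(δ_A − δ_B) = (-54.0 − (-17.261))/(-64.769 − (-17.261))
f_A = -36.739 / -47.508 = 0.7733

0.773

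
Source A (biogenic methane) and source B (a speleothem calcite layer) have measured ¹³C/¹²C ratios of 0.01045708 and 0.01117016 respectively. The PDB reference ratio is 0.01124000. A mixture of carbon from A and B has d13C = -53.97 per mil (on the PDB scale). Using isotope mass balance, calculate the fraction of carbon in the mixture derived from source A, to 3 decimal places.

δ_A = (0.01045708/0.01124000 − 1)×1000 = (0.930345 − 1)×1000 = -69.655 per mil
δ_B = (0.01117016/0.01124000 − 1)×1000 = (0.993786 − 1)×1000 = -6.214 per mil
f_A = (δ_mix − δ_B)/(δ_A − δ_B) = (-53.97 − (-6.214))/(-69.655 − (-6.214))
f_A = -47.756 / -63.441 = 0.7528

0.753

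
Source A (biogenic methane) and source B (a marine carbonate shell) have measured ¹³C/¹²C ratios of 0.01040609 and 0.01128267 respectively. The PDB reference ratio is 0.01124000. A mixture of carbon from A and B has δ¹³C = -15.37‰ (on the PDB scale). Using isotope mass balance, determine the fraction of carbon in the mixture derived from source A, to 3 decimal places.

0.246

δ_A = (0.01040609/0.01124000 − 1)×1000 = (0.925809 − 1)×1000 = -74.191‰
δ_B = (0.01128267/0.01124000 − 1)×1000 = (1.003796 − 1)×1000 = 3.796‰
f_A = (δ_mix − δ_B)/(δ_A − δ_B) = (-15.37 − (3.796))/(-74.191 − (3.796))
f_A = -19.166 / -77.988 = 0.2458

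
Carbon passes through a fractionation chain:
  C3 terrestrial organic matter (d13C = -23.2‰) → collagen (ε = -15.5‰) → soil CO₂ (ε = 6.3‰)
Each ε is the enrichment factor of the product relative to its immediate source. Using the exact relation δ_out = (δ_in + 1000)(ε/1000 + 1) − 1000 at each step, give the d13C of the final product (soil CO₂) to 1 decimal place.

-32.3‰

step 1: δ = (-23.20 + 1000)·(-15.5/1000 + 1) − 1000 = -38.34‰
step 2: δ = (-38.34 + 1000)·(6.3/1000 + 1) − 1000 = -32.28‰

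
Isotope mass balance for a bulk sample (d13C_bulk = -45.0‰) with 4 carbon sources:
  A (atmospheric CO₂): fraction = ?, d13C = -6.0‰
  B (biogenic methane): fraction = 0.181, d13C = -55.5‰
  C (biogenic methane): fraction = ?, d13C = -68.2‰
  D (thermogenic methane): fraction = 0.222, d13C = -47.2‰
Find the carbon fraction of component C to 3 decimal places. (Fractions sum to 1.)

0.336

Let f_C and f_A be the unknown fractions; fractions sum to 1 so f_C + f_A = 0.597.
Mass balance: Σ fᵢ·δᵢ = δ_bulk ⇒ f_C·(-68.2) + f_A·(-6.0) = -45.0 − (-20.524) = -24.476
Substitute f_A = 0.597 − f_C:
f_C·(-68.2 − -6.0) = -24.476 − 0.597×(-6.0) = -20.894
f_C = -20.894 / -62.2 = 0.3359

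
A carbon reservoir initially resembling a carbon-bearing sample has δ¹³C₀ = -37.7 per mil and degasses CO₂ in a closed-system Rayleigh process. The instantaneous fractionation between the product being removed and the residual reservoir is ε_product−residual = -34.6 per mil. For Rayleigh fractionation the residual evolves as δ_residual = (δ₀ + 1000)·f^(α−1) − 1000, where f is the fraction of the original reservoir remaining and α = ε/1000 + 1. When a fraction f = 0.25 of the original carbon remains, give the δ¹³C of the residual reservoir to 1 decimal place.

Rayleigh residual: δ_res = (δ₀ + 1000)·f^(α−1) − 1000
α = ε/1000 + 1 = 0.96540, so α − 1 = -0.03460
f^(α−1) = 0.25^(-0.03460) = 1.049135
δ_res = (-37.7 + 1000) × 1.049135 − 1000 = 1009.582 − 1000 = 9.58 per mil

9.6 per mil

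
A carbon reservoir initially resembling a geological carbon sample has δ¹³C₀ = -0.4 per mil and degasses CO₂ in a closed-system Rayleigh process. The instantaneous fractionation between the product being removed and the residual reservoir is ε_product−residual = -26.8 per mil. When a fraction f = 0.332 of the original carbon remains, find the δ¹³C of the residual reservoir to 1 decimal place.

29.6 per mil

Rayleigh residual: δ_res = (δ₀ + 1000)·f^(α−1) − 1000
α = ε/1000 + 1 = 0.97320, so α − 1 = -0.02680
f^(α−1) = 0.332^(-0.02680) = 1.029991
δ_res = (-0.4 + 1000) × 1.029991 − 1000 = 1029.579 − 1000 = 29.58 per mil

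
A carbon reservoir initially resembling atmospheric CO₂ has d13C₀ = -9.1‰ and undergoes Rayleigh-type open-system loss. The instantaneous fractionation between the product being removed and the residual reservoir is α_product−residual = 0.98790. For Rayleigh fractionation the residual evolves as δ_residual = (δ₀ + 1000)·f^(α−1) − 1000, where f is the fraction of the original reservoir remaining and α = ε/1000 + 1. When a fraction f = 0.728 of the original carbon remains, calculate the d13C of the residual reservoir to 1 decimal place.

Rayleigh residual: δ_res = (δ₀ + 1000)·f^(α−1) − 1000
α − 1 = -0.01210
f^(α−1) = 0.728^(-0.01210) = 1.003849
δ_res = (-9.1 + 1000) × 1.003849 − 1000 = 994.714 − 1000 = -5.29‰

-5.3‰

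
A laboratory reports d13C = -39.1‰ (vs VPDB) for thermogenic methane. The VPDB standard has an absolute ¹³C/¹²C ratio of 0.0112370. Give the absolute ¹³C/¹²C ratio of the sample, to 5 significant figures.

R_sample = R_standard × (d13C/1000 + 1)
R_sample = 0.0112370 × (-39.1/1000 + 1) = 0.0112370 × 0.960900
R_sample = 0.0107976

0.010798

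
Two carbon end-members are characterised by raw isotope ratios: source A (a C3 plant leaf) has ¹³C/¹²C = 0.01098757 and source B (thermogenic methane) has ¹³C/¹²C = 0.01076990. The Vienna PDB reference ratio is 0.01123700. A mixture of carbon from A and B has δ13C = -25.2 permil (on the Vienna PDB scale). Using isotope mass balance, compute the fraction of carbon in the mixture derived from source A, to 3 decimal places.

0.845

δ_A = (0.01098757/0.01123700 − 1)×1000 = (0.977803 − 1)×1000 = -22.197 permil
δ_B = (0.01076990/0.01123700 − 1)×1000 = (0.958432 − 1)×1000 = -41.568 permil
f_A = (δ_mix − δ_B)/(δ_A − δ_B) = (-25.2 − (-41.568))/(-22.197 − (-41.568))
f_A = 16.368 / 19.371 = 0.8450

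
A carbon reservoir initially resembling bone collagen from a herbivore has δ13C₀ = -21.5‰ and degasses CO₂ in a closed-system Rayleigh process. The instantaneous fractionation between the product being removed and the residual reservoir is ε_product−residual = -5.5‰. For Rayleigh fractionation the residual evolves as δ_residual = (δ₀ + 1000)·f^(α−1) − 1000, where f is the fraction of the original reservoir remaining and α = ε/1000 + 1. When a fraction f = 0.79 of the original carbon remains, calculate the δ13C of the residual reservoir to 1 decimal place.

Rayleigh residual: δ_res = (δ₀ + 1000)·f^(α−1) − 1000
α = ε/1000 + 1 = 0.99450, so α − 1 = -0.00550
f^(α−1) = 0.79^(-0.00550) = 1.001297
δ_res = (-21.5 + 1000) × 1.001297 − 1000 = 979.769 − 1000 = -20.23‰

-20.2‰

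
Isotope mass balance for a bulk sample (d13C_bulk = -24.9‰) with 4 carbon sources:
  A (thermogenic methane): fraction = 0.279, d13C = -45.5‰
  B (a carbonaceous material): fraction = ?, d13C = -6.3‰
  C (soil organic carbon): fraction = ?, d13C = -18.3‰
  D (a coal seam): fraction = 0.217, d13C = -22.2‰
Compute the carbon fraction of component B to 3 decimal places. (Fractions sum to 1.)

Let f_B and f_C be the unknown fractions; fractions sum to 1 so f_B + f_C = 0.504.
Mass balance: Σ fᵢ·δᵢ = δ_bulk ⇒ f_B·(-6.3) + f_C·(-18.3) = -24.9 − (-17.512) = -7.388
Substitute f_C = 0.504 − f_B:
f_B·(-6.3 − -18.3) = -7.388 − 0.504×(-18.3) = 1.835
f_B = 1.835 / 12.0 = 0.1529

0.153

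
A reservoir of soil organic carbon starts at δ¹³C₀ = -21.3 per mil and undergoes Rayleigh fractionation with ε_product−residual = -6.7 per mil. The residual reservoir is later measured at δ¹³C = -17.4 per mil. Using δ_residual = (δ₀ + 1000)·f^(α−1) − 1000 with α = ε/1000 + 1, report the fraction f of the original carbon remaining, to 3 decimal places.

0.552

α − 1 = ε/1000 = -0.0067
(δ_res + 1000)/(δ₀ + 1000) = (-17.4 + 1000)/(-21.3 + 1000) = 982.6/978.7 = 1.003985
f = 1.003985^(1/-0.0067) = exp(ln(1.003985)/-0.0067) = exp(0.00398/-0.0067)
f = exp(-0.5936) = 0.5523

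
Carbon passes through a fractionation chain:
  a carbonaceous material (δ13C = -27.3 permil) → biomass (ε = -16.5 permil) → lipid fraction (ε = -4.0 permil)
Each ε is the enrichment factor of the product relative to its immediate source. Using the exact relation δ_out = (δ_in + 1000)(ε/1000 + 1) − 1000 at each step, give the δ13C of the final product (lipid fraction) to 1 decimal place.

step 1: δ = (-27.30 + 1000)·(-16.5/1000 + 1) − 1000 = -43.35 permil
step 2: δ = (-43.35 + 1000)·(-4.0/1000 + 1) − 1000 = -47.18 permil

-47.2 permil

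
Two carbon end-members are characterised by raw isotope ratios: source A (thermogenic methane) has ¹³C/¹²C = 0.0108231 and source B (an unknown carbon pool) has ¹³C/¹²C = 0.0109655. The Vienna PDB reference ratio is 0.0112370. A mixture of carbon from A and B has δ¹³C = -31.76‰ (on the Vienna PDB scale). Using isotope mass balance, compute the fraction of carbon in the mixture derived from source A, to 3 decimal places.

δ_A = (0.0108231/0.0112370 − 1)×1000 = (0.963166 − 1)×1000 = -36.834‰
δ_B = (0.0109655/0.0112370 − 1)×1000 = (0.975839 − 1)×1000 = -24.161‰
f_A = (δ_mix − δ_B)/(δ_A − δ_B) = (-31.76 − (-24.161))/(-36.834 − (-24.161))
f_A = -7.599 / -12.672 = 0.5996

0.600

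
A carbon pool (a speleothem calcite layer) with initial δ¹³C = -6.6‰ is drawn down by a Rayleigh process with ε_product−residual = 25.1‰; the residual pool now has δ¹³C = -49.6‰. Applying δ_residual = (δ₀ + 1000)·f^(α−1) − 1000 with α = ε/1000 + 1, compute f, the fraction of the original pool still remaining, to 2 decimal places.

0.17

α − 1 = ε/1000 = 0.0251
(δ_res + 1000)/(δ₀ + 1000) = (-49.6 + 1000)/(-6.6 + 1000) = 950.4/993.4 = 0.956714
f = 0.956714^(1/0.0251) = exp(ln(0.956714)/0.0251) = exp(-0.04425/0.0251)
f = exp(-1.7630) = 0.1715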